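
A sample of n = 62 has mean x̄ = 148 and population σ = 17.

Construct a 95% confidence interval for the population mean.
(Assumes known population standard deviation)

Answer: (143.7684, 152.2316)

Derivation:
Confidence level: 95%, α = 0.05
z_0.025 = 1.960
SE = σ/√n = 17/√62 = 2.1590
Margin of error = 1.960 × 2.1590 = 4.2316
CI: x̄ ± margin = 148 ± 4.2316
CI: (143.7684, 152.2316)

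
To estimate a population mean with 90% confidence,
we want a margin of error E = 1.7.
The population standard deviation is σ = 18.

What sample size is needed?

z_0.05 = 1.645
n = (z×σ/E)² = (1.645×18/1.7)²
n = 303.3744
Round up: n = 304

Answer: n = 304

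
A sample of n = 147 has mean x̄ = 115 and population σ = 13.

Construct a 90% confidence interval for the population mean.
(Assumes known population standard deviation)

Answer: (113.2362, 116.7638)

Derivation:
Confidence level: 90%, α = 0.1
z_0.05 = 1.645
SE = σ/√n = 13/√147 = 1.0722
Margin of error = 1.645 × 1.0722 = 1.7638
CI: x̄ ± margin = 115 ± 1.7638
CI: (113.2362, 116.7638)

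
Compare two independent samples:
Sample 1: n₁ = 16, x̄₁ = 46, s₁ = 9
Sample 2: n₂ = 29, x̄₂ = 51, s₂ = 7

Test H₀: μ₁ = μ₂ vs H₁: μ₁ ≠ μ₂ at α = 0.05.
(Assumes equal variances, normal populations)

Answer: t = -2.0700, reject H₀

Derivation:
Pooled variance: s²_p = [15×9² + 28×7²]/(43) = 60.1628
s_p = 7.7565
SE = s_p×√(1/n₁ + 1/n₂) = 7.7565×√(1/16 + 1/29) = 2.4155
t = (x̄₁ - x̄₂)/SE = (46 - 51)/2.4155 = -2.0700
df = 43, t-critical = ±2.017
Decision: reject H₀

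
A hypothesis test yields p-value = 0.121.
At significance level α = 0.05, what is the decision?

Answer: fail to reject H₀

Derivation:
Compare p-value to α:
0.121 ≥ 0.05
Decision: fail to reject H₀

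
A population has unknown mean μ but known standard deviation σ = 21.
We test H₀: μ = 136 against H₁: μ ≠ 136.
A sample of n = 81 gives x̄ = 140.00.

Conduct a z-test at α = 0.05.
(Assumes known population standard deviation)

Answer: z = 1.7143, fail to reject H₀

Derivation:
Standard error: SE = σ/√n = 21/√81 = 2.3333
z-statistic: z = (x̄ - μ₀)/SE = (140.00 - 136)/2.3333 = 1.7143
Critical value: ±1.960
p-value = 0.0865
Decision: fail to reject H₀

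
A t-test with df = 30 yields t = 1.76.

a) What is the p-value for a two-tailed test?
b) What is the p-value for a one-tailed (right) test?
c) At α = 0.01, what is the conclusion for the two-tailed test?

Using t-distribution with df = 30:
a) Two-tailed: p = 2×P(T > 1.76) = 0.0886
b) One-tailed: p = P(T > 1.76) = 0.0443
c) 0.0886 ≥ 0.01, fail to reject H₀

Answer: a) 0.0886, b) 0.0443, c) fail to reject H₀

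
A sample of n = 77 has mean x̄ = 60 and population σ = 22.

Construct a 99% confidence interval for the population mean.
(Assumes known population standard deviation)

Answer: (53.5417, 66.4583)

Derivation:
Confidence level: 99%, α = 0.01
z_0.005 = 2.576
SE = σ/√n = 22/√77 = 2.5071
Margin of error = 2.576 × 2.5071 = 6.4583
CI: x̄ ± margin = 60 ± 6.4583
CI: (53.5417, 66.4583)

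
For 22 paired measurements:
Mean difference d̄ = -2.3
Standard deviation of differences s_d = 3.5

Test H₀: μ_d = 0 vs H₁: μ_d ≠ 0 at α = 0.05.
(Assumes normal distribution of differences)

Answer: t = -3.0823, reject H₀

Derivation:
df = n - 1 = 21
SE = s_d/√n = 3.5/√22 = 0.7462
t = d̄/SE = -2.3/0.7462 = -3.0823
Critical value: t_{0.025,21} = ±2.080
p-value ≈ 0.0056
Decision: reject H₀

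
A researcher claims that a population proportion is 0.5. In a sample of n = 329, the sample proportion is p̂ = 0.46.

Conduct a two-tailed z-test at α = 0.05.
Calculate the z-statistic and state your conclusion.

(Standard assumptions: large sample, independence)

Answer: z = -1.4511, fail to reject H₀

Derivation:
H₀: p = 0.5, H₁: p ≠ 0.5
Standard error: SE = √(p₀(1-p₀)/n) = √(0.5×0.5/329) = 0.027566
z-statistic: z = (p̂ - p₀)/SE = (0.46 - 0.5)/0.027566 = -1.4511
Critical value: z_0.025 = ±1.960
p-value = 0.1468
Decision: fail to reject H₀ at α = 0.05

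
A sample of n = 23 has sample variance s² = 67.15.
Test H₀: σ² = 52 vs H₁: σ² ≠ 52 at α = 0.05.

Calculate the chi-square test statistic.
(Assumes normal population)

df = n - 1 = 22
χ² = (n-1)s²/σ₀² = 22×67.15/52 = 28.4096
Critical values: χ²_{0.975,22} = 10.982, χ²_{0.025,22} = 36.781
Rejection region: χ² < 10.982 or χ² > 36.781
Decision: fail to reject H₀

Answer: χ² = 28.4096, fail to reject H₀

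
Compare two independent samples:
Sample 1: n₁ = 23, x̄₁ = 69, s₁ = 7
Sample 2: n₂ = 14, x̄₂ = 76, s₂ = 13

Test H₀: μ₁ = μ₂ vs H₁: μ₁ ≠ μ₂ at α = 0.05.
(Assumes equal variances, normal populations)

Answer: t = -2.1348, reject H₀

Derivation:
Pooled variance: s²_p = [22×7² + 13×13²]/(35) = 93.5714
s_p = 9.6732
SE = s_p×√(1/n₁ + 1/n₂) = 9.6732×√(1/23 + 1/14) = 3.2790
t = (x̄₁ - x̄₂)/SE = (69 - 76)/3.2790 = -2.1348
df = 35, t-critical = ±2.030
Decision: reject H₀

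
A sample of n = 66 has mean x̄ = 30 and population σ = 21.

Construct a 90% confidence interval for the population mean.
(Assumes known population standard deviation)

Confidence level: 90%, α = 0.1
z_0.05 = 1.645
SE = σ/√n = 21/√66 = 2.5849
Margin of error = 1.645 × 2.5849 = 4.2522
CI: x̄ ± margin = 30 ± 4.2522
CI: (25.7478, 34.2522)

Answer: (25.7478, 34.2522)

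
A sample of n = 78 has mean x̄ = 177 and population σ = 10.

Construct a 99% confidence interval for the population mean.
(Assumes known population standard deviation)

Confidence level: 99%, α = 0.01
z_0.005 = 2.576
SE = σ/√n = 10/√78 = 1.1323
Margin of error = 2.576 × 1.1323 = 2.9168
CI: x̄ ± margin = 177 ± 2.9168
CI: (174.0832, 179.9168)

Answer: (174.0832, 179.9168)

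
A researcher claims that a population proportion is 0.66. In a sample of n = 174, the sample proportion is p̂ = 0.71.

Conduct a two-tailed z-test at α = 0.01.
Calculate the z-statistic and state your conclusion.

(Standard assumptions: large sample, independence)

H₀: p = 0.66, H₁: p ≠ 0.66
Standard error: SE = √(p₀(1-p₀)/n) = √(0.66×0.34/174) = 0.035912
z-statistic: z = (p̂ - p₀)/SE = (0.71 - 0.66)/0.035912 = 1.3923
Critical value: z_0.005 = ±2.576
p-value = 0.1638
Decision: fail to reject H₀ at α = 0.01

Answer: z = 1.3923, fail to reject H₀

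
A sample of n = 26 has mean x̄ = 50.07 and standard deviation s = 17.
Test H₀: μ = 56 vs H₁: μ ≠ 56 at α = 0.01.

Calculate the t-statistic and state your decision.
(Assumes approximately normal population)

Answer: t = -1.7786, fail to reject H₀

Derivation:
df = n - 1 = 25
SE = s/√n = 17/√26 = 3.3340
t = (x̄ - μ₀)/SE = (50.07 - 56)/3.3340 = -1.7786
Critical value: t_{0.005,25} = ±2.787
p-value ≈ 0.0875
Decision: fail to reject H₀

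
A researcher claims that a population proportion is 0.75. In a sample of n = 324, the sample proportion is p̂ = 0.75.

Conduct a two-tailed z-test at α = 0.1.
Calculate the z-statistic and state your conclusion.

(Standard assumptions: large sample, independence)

H₀: p = 0.75, H₁: p ≠ 0.75
Standard error: SE = √(p₀(1-p₀)/n) = √(0.75×0.25/324) = 0.024056
z-statistic: z = (p̂ - p₀)/SE = (0.75 - 0.75)/0.024056 = 0.0000
Critical value: z_0.05 = ±1.645
p-value = 1.0000
Decision: fail to reject H₀ at α = 0.1

Answer: z = 0.0000, fail to reject H₀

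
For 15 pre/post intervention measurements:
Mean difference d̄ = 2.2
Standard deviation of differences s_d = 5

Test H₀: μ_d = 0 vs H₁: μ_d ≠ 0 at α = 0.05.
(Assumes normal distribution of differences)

df = n - 1 = 14
SE = s_d/√n = 5/√15 = 1.2910
t = d̄/SE = 2.2/1.2910 = 1.7041
Critical value: t_{0.025,14} = ±2.145
p-value ≈ 0.1104
Decision: fail to reject H₀

Answer: t = 1.7041, fail to reject H₀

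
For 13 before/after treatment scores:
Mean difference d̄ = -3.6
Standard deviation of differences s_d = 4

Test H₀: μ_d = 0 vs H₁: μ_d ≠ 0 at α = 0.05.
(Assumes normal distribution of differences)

Answer: t = -3.2450, reject H₀

Derivation:
df = n - 1 = 12
SE = s_d/√n = 4/√13 = 1.1094
t = d̄/SE = -3.6/1.1094 = -3.2450
Critical value: t_{0.025,12} = ±2.179
p-value ≈ 0.0070
Decision: reject H₀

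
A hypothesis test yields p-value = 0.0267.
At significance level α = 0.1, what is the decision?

Answer: reject H₀

Derivation:
Compare p-value to α:
0.0267 < 0.1
Decision: reject H₀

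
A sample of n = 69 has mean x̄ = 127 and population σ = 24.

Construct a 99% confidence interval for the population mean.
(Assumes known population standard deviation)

Answer: (119.5572, 134.4428)

Derivation:
Confidence level: 99%, α = 0.01
z_0.005 = 2.576
SE = σ/√n = 24/√69 = 2.8893
Margin of error = 2.576 × 2.8893 = 7.4428
CI: x̄ ± margin = 127 ± 7.4428
CI: (119.5572, 134.4428)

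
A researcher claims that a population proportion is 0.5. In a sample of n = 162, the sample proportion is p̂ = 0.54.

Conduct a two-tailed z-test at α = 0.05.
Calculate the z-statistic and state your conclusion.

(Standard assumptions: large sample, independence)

Answer: z = 1.0182, fail to reject H₀

Derivation:
H₀: p = 0.5, H₁: p ≠ 0.5
Standard error: SE = √(p₀(1-p₀)/n) = √(0.5×0.5/162) = 0.039284
z-statistic: z = (p̂ - p₀)/SE = (0.54 - 0.5)/0.039284 = 1.0182
Critical value: z_0.025 = ±1.960
p-value = 0.3086
Decision: fail to reject H₀ at α = 0.05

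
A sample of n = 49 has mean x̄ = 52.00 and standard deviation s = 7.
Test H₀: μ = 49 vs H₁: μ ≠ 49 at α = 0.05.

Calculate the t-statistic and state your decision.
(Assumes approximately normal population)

df = n - 1 = 48
SE = s/√n = 7/√49 = 1.0000
t = (x̄ - μ₀)/SE = (52.00 - 49)/1.0000 = 3.0000
Critical value: t_{0.025,48} = ±2.011
p-value ≈ 0.0043
Decision: reject H₀

Answer: t = 3.0000, reject H₀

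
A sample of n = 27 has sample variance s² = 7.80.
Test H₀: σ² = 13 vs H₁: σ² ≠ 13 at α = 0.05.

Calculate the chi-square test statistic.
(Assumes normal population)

Answer: χ² = 15.6000, fail to reject H₀

Derivation:
df = n - 1 = 26
χ² = (n-1)s²/σ₀² = 26×7.80/13 = 15.6000
Critical values: χ²_{0.975,26} = 13.844, χ²_{0.025,26} = 41.923
Rejection region: χ² < 13.844 or χ² > 41.923
Decision: fail to reject H₀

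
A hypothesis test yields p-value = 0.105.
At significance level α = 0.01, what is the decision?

Compare p-value to α:
0.105 ≥ 0.01
Decision: fail to reject H₀

Answer: fail to reject H₀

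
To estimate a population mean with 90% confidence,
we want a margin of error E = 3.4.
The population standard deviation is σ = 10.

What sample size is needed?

Answer: n = 24

Derivation:
z_0.05 = 1.645
n = (z×σ/E)² = (1.645×10/3.4)²
n = 23.4085
Round up: n = 24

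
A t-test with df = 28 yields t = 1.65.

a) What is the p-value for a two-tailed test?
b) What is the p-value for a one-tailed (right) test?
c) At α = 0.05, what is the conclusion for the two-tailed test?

Answer: a) 0.1101, b) 0.0551, c) fail to reject H₀

Derivation:
Using t-distribution with df = 28:
a) Two-tailed: p = 2×P(T > 1.65) = 0.1101
b) One-tailed: p = P(T > 1.65) = 0.0551
c) 0.1101 ≥ 0.05, fail to reject H₀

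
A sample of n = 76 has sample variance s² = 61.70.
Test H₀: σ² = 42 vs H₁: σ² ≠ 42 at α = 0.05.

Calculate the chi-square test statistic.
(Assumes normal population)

df = n - 1 = 75
χ² = (n-1)s²/σ₀² = 75×61.70/42 = 110.1786
Critical values: χ²_{0.975,75} = 52.942, χ²_{0.025,75} = 100.839
Rejection region: χ² < 52.942 or χ² > 100.839
Decision: reject H₀

Answer: χ² = 110.1786, reject H₀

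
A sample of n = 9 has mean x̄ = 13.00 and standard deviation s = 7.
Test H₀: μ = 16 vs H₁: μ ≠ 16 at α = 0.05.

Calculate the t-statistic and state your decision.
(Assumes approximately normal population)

df = n - 1 = 8
SE = s/√n = 7/√9 = 2.3333
t = (x̄ - μ₀)/SE = (13.00 - 16)/2.3333 = -1.2857
Critical value: t_{0.025,8} = ±2.306
p-value ≈ 0.2345
Decision: fail to reject H₀

Answer: t = -1.2857, fail to reject H₀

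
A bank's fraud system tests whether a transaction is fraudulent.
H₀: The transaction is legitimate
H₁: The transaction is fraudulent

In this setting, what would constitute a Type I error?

Type I error (α): Rejecting H₀ when H₀ is true
Type II error (β): Failing to reject H₀ when H₁ is true

Answer: Blocking a legitimate transaction as fraud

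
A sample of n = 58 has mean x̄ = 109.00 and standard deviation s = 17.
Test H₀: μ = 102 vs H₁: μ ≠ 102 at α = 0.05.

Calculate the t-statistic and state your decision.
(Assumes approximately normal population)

df = n - 1 = 57
SE = s/√n = 17/√58 = 2.2322
t = (x̄ - μ₀)/SE = (109.00 - 102)/2.2322 = 3.1359
Critical value: t_{0.025,57} = ±2.002
p-value ≈ 0.0027
Decision: reject H₀

Answer: t = 3.1359, reject H₀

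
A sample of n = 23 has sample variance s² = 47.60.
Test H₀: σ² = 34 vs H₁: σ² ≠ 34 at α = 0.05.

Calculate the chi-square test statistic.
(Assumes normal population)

df = n - 1 = 22
χ² = (n-1)s²/σ₀² = 22×47.60/34 = 30.8000
Critical values: χ²_{0.975,22} = 10.982, χ²_{0.025,22} = 36.781
Rejection region: χ² < 10.982 or χ² > 36.781
Decision: fail to reject H₀

Answer: χ² = 30.8000, fail to reject H₀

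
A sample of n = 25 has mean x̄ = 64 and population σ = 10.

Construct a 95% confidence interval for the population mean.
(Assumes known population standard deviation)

Confidence level: 95%, α = 0.05
z_0.025 = 1.960
SE = σ/√n = 10/√25 = 2.0000
Margin of error = 1.960 × 2.0000 = 3.9200
CI: x̄ ± margin = 64 ± 3.9200
CI: (60.0800, 67.9200)

Answer: (60.0800, 67.9200)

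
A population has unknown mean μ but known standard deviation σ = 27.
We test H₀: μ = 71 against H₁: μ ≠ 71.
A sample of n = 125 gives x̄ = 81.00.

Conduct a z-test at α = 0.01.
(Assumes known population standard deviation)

Standard error: SE = σ/√n = 27/√125 = 2.4150
z-statistic: z = (x̄ - μ₀)/SE = (81.00 - 71)/2.4150 = 4.1408
Critical value: ±2.576
p-value < 0.0001
Decision: reject H₀

Answer: z = 4.1408, reject H₀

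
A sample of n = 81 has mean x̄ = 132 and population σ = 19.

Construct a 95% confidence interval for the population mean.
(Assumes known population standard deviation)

Answer: (127.8622, 136.1378)

Derivation:
Confidence level: 95%, α = 0.05
z_0.025 = 1.960
SE = σ/√n = 19/√81 = 2.1111
Margin of error = 1.960 × 2.1111 = 4.1378
CI: x̄ ± margin = 132 ± 4.1378
CI: (127.8622, 136.1378)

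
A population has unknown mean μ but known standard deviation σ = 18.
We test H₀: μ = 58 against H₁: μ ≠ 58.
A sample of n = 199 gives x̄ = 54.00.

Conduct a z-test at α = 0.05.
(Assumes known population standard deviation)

Answer: z = -3.1348, reject H₀

Derivation:
Standard error: SE = σ/√n = 18/√199 = 1.2760
z-statistic: z = (x̄ - μ₀)/SE = (54.00 - 58)/1.2760 = -3.1348
Critical value: ±1.960
p-value = 0.0017
Decision: reject H₀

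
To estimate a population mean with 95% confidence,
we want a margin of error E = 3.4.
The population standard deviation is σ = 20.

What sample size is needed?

Answer: n = 133

Derivation:
z_0.025 = 1.960
n = (z×σ/E)² = (1.960×20/3.4)²
n = 132.9273
Round up: n = 133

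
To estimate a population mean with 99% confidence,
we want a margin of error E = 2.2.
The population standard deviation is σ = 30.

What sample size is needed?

z_0.005 = 2.576
n = (z×σ/E)² = (2.576×30/2.2)²
n = 1233.9253
Round up: n = 1234

Answer: n = 1234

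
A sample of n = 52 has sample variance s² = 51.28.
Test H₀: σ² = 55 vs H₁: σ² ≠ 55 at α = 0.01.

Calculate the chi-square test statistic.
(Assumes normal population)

Answer: χ² = 47.5505, fail to reject H₀

Derivation:
df = n - 1 = 51
χ² = (n-1)s²/σ₀² = 51×51.28/55 = 47.5505
Critical values: χ²_{0.995,51} = 28.735, χ²_{0.005,51} = 80.747
Rejection region: χ² < 28.735 or χ² > 80.747
Decision: fail to reject H₀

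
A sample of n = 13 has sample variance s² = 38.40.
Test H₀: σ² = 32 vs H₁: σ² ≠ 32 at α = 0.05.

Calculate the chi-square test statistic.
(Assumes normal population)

df = n - 1 = 12
χ² = (n-1)s²/σ₀² = 12×38.40/32 = 14.4000
Critical values: χ²_{0.975,12} = 4.404, χ²_{0.025,12} = 23.337
Rejection region: χ² < 4.404 or χ² > 23.337
Decision: fail to reject H₀

Answer: χ² = 14.4000, fail to reject H₀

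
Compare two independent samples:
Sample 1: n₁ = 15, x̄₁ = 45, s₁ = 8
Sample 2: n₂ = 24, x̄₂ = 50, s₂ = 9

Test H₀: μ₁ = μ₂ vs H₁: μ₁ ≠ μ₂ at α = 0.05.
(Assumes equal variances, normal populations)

Pooled variance: s²_p = [14×8² + 23×9²]/(37) = 74.5676
s_p = 8.6353
SE = s_p×√(1/n₁ + 1/n₂) = 8.6353×√(1/15 + 1/24) = 2.8422
t = (x̄₁ - x̄₂)/SE = (45 - 50)/2.8422 = -1.7592
df = 37, t-critical = ±2.026
Decision: fail to reject H₀

Answer: t = -1.7592, fail to reject H₀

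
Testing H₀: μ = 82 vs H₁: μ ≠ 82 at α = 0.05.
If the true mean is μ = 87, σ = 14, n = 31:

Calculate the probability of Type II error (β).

SE = σ/√n = 14/√31 = 2.5145
Critical values: μ₀ ± z_0.025×SE = 82 ± 1.960×2.5145
Acceptance region: (77.0716, 86.9284)
Under H₁ (μ = 87): z_high = (86.9284 - 87)/2.5145 = -0.0285, z_low = (77.0716 - 87)/2.5145 = -3.9485
β = P(not reject | H₁) = Φ(-0.0285) - Φ(-3.9485) ≈ 0.4886

Answer: β ≈ 0.4886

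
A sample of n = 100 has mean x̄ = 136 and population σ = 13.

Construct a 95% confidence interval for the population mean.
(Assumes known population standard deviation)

Confidence level: 95%, α = 0.05
z_0.025 = 1.960
SE = σ/√n = 13/√100 = 1.3000
Margin of error = 1.960 × 1.3000 = 2.5480
CI: x̄ ± margin = 136 ± 2.5480
CI: (133.4520, 138.5480)

Answer: (133.4520, 138.5480)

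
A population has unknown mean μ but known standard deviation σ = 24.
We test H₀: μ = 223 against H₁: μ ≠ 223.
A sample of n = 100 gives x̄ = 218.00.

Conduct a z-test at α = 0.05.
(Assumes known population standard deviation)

Answer: z = -2.0833, reject H₀

Derivation:
Standard error: SE = σ/√n = 24/√100 = 2.4000
z-statistic: z = (x̄ - μ₀)/SE = (218.00 - 223)/2.4000 = -2.0833
Critical value: ±1.960
p-value = 0.0372
Decision: reject H₀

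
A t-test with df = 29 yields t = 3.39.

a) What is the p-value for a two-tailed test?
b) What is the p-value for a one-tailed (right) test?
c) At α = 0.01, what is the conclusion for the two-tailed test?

Using t-distribution with df = 29:
a) Two-tailed: p = 2×P(T > 3.39) = 0.0020
b) One-tailed: p = P(T > 3.39) = 0.0010
c) 0.0020 < 0.01, reject H₀

Answer: a) 0.0020, b) 0.0010, c) reject H₀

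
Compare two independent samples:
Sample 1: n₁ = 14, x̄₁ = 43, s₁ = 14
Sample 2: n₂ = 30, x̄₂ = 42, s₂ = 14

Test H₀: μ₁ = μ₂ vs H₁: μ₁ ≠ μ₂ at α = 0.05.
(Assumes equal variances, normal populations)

Answer: t = 0.2207, fail to reject H₀

Derivation:
Pooled variance: s²_p = [13×14² + 29×14²]/(42) = 196.0000
s_p = 14.0000
SE = s_p×√(1/n₁ + 1/n₂) = 14.0000×√(1/14 + 1/30) = 4.5314
t = (x̄₁ - x̄₂)/SE = (43 - 42)/4.5314 = 0.2207
df = 42, t-critical = ±2.018
Decision: fail to reject H₀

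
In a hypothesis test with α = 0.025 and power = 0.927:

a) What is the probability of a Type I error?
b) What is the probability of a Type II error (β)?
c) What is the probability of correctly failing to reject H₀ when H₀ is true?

Answer: a) 0.025, b) 0.073, c) 0.975

Derivation:
a) Type I error probability = α = 0.025
b) Power = P(reject H₀ | H₁ true) = 1 - β = 0.927, so Type II error probability = β = 1 - Power = 0.073
c) P(fail to reject H₀ | H₀ true) = 1 - α = 0.975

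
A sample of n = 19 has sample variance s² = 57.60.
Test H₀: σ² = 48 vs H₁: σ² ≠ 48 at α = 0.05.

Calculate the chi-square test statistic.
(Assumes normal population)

Answer: χ² = 21.6000, fail to reject H₀

Derivation:
df = n - 1 = 18
χ² = (n-1)s²/σ₀² = 18×57.60/48 = 21.6000
Critical values: χ²_{0.975,18} = 8.231, χ²_{0.025,18} = 31.526
Rejection region: χ² < 8.231 or χ² > 31.526
Decision: fail to reject H₀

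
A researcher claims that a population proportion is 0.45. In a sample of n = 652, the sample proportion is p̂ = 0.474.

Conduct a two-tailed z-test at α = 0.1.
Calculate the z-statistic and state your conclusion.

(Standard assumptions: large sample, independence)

H₀: p = 0.45, H₁: p ≠ 0.45
Standard error: SE = √(p₀(1-p₀)/n) = √(0.45×0.55/652) = 0.019483
z-statistic: z = (p̂ - p₀)/SE = (0.474 - 0.45)/0.019483 = 1.2318
Critical value: z_0.05 = ±1.645
p-value = 0.2180
Decision: fail to reject H₀ at α = 0.1

Answer: z = 1.2318, fail to reject H₀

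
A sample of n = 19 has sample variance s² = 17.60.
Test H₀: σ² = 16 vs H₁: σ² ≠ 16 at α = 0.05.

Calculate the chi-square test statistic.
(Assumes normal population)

df = n - 1 = 18
χ² = (n-1)s²/σ₀² = 18×17.60/16 = 19.8000
Critical values: χ²_{0.975,18} = 8.231, χ²_{0.025,18} = 31.526
Rejection region: χ² < 8.231 or χ² > 31.526
Decision: fail to reject H₀

Answer: χ² = 19.8000, fail to reject H₀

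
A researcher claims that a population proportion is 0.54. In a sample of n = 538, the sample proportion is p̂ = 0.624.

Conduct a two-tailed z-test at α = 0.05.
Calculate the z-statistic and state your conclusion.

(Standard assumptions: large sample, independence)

H₀: p = 0.54, H₁: p ≠ 0.54
Standard error: SE = √(p₀(1-p₀)/n) = √(0.54×0.46/538) = 0.021487
z-statistic: z = (p̂ - p₀)/SE = (0.624 - 0.54)/0.021487 = 3.9093
Critical value: z_0.025 = ±1.960
p-value = 0.0001
Decision: reject H₀ at α = 0.05

Answer: z = 3.9093, reject H₀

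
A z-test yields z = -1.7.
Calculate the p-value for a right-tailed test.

Answer: p-value ≈ 0.9554

Derivation:
For z = -1.7:
p = P(Z > -1.7) = 1 - Φ(-1.7) = 0.9554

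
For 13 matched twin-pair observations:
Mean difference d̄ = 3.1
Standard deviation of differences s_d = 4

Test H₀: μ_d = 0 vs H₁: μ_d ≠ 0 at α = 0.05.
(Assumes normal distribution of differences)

df = n - 1 = 12
SE = s_d/√n = 4/√13 = 1.1094
t = d̄/SE = 3.1/1.1094 = 2.7943
Critical value: t_{0.025,12} = ±2.179
p-value ≈ 0.0162
Decision: reject H₀

Answer: t = 2.7943, reject H₀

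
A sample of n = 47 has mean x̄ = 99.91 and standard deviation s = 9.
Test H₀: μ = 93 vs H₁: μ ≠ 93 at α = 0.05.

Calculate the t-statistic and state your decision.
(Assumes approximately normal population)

df = n - 1 = 46
SE = s/√n = 9/√47 = 1.3128
t = (x̄ - μ₀)/SE = (99.91 - 93)/1.3128 = 5.2636
Critical value: t_{0.025,46} = ±2.013
p-value < 0.0001
Decision: reject H₀

Answer: t = 5.2636, reject H₀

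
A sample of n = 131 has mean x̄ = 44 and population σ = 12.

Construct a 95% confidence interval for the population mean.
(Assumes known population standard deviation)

Answer: (41.9451, 46.0549)

Derivation:
Confidence level: 95%, α = 0.05
z_0.025 = 1.960
SE = σ/√n = 12/√131 = 1.0484
Margin of error = 1.960 × 1.0484 = 2.0549
CI: x̄ ± margin = 44 ± 2.0549
CI: (41.9451, 46.0549)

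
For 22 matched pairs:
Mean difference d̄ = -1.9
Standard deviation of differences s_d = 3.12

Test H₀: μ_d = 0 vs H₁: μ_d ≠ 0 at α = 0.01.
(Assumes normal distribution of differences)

Answer: t = -2.8563, reject H₀

Derivation:
df = n - 1 = 21
SE = s_d/√n = 3.12/√22 = 0.6652
t = d̄/SE = -1.9/0.6652 = -2.8563
Critical value: t_{0.005,21} = ±2.831
p-value ≈ 0.0095
Decision: reject H₀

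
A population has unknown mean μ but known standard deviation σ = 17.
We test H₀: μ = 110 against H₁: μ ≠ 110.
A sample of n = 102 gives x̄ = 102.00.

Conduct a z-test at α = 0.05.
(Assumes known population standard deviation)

Answer: z = -4.7526, reject H₀

Derivation:
Standard error: SE = σ/√n = 17/√102 = 1.6833
z-statistic: z = (x̄ - μ₀)/SE = (102.00 - 110)/1.6833 = -4.7526
Critical value: ±1.960
p-value < 0.0001
Decision: reject H₀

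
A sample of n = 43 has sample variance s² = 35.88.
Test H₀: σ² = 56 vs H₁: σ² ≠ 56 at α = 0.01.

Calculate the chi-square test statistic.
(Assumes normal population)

df = n - 1 = 42
χ² = (n-1)s²/σ₀² = 42×35.88/56 = 26.9100
Critical values: χ²_{0.995,42} = 22.138, χ²_{0.005,42} = 69.336
Rejection region: χ² < 22.138 or χ² > 69.336
Decision: fail to reject H₀

Answer: χ² = 26.9100, fail to reject H₀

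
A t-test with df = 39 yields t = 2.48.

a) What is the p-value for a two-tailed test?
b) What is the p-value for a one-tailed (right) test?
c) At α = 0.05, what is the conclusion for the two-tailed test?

Using t-distribution with df = 39:
a) Two-tailed: p = 2×P(T > 2.48) = 0.0176
b) One-tailed: p = P(T > 2.48) = 0.0088
c) 0.0176 < 0.05, reject H₀

Answer: a) 0.0176, b) 0.0088, c) reject H₀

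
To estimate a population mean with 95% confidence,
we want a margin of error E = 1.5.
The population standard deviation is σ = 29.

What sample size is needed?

z_0.025 = 1.960
n = (z×σ/E)² = (1.960×29/1.5)²
n = 1435.9047
Round up: n = 1436

Answer: n = 1436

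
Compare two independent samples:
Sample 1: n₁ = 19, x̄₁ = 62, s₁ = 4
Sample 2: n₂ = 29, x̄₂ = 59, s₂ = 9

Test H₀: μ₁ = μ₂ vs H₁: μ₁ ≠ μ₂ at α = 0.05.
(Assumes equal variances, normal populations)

Answer: t = 1.3636, fail to reject H₀

Derivation:
Pooled variance: s²_p = [18×4² + 28×9²]/(46) = 55.5652
s_p = 7.4542
SE = s_p×√(1/n₁ + 1/n₂) = 7.4542×√(1/19 + 1/29) = 2.2001
t = (x̄₁ - x̄₂)/SE = (62 - 59)/2.2001 = 1.3636
df = 46, t-critical = ±2.013
Decision: fail to reject H₀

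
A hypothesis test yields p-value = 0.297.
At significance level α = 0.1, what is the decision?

Compare p-value to α:
0.297 ≥ 0.1
Decision: fail to reject H₀

Answer: fail to reject H₀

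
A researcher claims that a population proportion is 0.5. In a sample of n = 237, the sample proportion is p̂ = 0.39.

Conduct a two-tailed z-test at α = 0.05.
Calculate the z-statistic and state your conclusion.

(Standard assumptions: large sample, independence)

Answer: z = -3.3869, reject H₀

Derivation:
H₀: p = 0.5, H₁: p ≠ 0.5
Standard error: SE = √(p₀(1-p₀)/n) = √(0.5×0.5/237) = 0.032478
z-statistic: z = (p̂ - p₀)/SE = (0.39 - 0.5)/0.032478 = -3.3869
Critical value: z_0.025 = ±1.960
p-value = 0.0007
Decision: reject H₀ at α = 0.05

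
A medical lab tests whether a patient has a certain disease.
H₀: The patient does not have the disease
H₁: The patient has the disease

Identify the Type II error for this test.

Answer: Failing to diagnose a patient who actually has the disease (false negative)

Derivation:
Type I error: rejecting H₀ when it is actually true (false positive).
Type II error: failing to reject H₀ when H₁ is actually true (false negative).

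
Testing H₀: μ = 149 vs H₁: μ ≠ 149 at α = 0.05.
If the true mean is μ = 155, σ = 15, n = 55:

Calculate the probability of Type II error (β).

Answer: β ≈ 0.1571

Derivation:
SE = σ/√n = 15/√55 = 2.0226
Critical values: μ₀ ± z_0.025×SE = 149 ± 1.960×2.0226
Acceptance region: (145.0357, 152.9643)
Under H₁ (μ = 155): z_high = (152.9643 - 155)/2.0226 = -1.0065, z_low = (145.0357 - 155)/2.0226 = -4.9265
β = P(not reject | H₁) = Φ(-1.0065) - Φ(-4.9265) ≈ 0.1571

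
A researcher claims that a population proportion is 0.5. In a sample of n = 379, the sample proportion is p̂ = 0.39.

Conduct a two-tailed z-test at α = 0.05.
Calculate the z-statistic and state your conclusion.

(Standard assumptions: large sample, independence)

H₀: p = 0.5, H₁: p ≠ 0.5
Standard error: SE = √(p₀(1-p₀)/n) = √(0.5×0.5/379) = 0.025683
z-statistic: z = (p̂ - p₀)/SE = (0.39 - 0.5)/0.025683 = -4.2830
Critical value: z_0.025 = ±1.960
p-value < 0.0001
Decision: reject H₀ at α = 0.05

Answer: z = -4.2830, reject H₀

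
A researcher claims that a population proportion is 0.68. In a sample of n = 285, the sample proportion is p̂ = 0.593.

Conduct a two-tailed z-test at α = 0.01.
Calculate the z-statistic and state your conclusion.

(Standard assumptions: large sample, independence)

Answer: z = -3.1485, reject H₀

Derivation:
H₀: p = 0.68, H₁: p ≠ 0.68
Standard error: SE = √(p₀(1-p₀)/n) = √(0.68×0.32/285) = 0.027632
z-statistic: z = (p̂ - p₀)/SE = (0.593 - 0.68)/0.027632 = -3.1485
Critical value: z_0.005 = ±2.576
p-value = 0.0016
Decision: reject H₀ at α = 0.01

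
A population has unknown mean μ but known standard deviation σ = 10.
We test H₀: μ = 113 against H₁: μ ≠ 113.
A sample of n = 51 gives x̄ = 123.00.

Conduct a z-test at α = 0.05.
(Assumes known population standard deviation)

Standard error: SE = σ/√n = 10/√51 = 1.4003
z-statistic: z = (x̄ - μ₀)/SE = (123.00 - 113)/1.4003 = 7.1413
Critical value: ±1.960
p-value < 0.0001
Decision: reject H₀

Answer: z = 7.1413, reject H₀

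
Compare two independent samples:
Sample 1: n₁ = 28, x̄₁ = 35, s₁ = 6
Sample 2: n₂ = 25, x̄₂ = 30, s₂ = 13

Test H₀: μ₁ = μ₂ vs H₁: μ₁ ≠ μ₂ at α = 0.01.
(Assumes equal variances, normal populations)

Answer: t = 1.8301, fail to reject H₀

Derivation:
Pooled variance: s²_p = [27×6² + 24×13²]/(51) = 98.5882
s_p = 9.9292
SE = s_p×√(1/n₁ + 1/n₂) = 9.9292×√(1/28 + 1/25) = 2.7321
t = (x̄₁ - x̄₂)/SE = (35 - 30)/2.7321 = 1.8301
df = 51, t-critical = ±2.676
Decision: fail to reject H₀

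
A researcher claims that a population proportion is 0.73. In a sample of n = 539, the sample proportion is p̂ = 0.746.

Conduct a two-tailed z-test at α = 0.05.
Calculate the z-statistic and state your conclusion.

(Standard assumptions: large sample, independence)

Answer: z = 0.8367, fail to reject H₀

Derivation:
H₀: p = 0.73, H₁: p ≠ 0.73
Standard error: SE = √(p₀(1-p₀)/n) = √(0.73×0.27/539) = 0.019123
z-statistic: z = (p̂ - p₀)/SE = (0.746 - 0.73)/0.019123 = 0.8367
Critical value: z_0.025 = ±1.960
p-value = 0.4028
Decision: fail to reject H₀ at α = 0.05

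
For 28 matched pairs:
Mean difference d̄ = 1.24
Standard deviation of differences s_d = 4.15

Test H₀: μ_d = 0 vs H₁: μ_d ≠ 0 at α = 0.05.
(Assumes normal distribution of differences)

Answer: t = 1.5810, fail to reject H₀

Derivation:
df = n - 1 = 27
SE = s_d/√n = 4.15/√28 = 0.7843
t = d̄/SE = 1.24/0.7843 = 1.5810
Critical value: t_{0.025,27} = ±2.052
p-value ≈ 0.1255
Decision: fail to reject H₀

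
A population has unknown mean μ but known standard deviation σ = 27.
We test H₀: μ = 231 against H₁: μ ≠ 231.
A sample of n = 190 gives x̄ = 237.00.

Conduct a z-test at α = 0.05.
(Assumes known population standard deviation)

Standard error: SE = σ/√n = 27/√190 = 1.9588
z-statistic: z = (x̄ - μ₀)/SE = (237.00 - 231)/1.9588 = 3.0631
Critical value: ±1.960
p-value = 0.0022
Decision: reject H₀

Answer: z = 3.0631, reject H₀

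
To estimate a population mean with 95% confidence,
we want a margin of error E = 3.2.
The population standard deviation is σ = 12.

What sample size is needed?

Answer: n = 55

Derivation:
z_0.025 = 1.960
n = (z×σ/E)² = (1.960×12/3.2)²
n = 54.0225
Round up: n = 55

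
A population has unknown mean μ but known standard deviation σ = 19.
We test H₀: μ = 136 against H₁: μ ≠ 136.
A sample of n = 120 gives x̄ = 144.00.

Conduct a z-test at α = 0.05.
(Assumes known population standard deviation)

Answer: z = 4.6123, reject H₀

Derivation:
Standard error: SE = σ/√n = 19/√120 = 1.7345
z-statistic: z = (x̄ - μ₀)/SE = (144.00 - 136)/1.7345 = 4.6123
Critical value: ±1.960
p-value < 0.0001
Decision: reject H₀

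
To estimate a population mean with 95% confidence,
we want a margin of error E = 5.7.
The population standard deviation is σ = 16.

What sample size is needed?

Answer: n = 31

Derivation:
z_0.025 = 1.960
n = (z×σ/E)² = (1.960×16/5.7)²
n = 30.2693
Round up: n = 31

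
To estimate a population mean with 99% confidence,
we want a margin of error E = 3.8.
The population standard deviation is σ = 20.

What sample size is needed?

z_0.005 = 2.576
n = (z×σ/E)² = (2.576×20/3.8)²
n = 183.8165
Round up: n = 184

Answer: n = 184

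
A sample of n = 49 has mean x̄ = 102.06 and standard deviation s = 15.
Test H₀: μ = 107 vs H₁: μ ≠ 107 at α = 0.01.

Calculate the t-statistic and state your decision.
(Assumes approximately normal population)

Answer: t = -2.3053, fail to reject H₀

Derivation:
df = n - 1 = 48
SE = s/√n = 15/√49 = 2.1429
t = (x̄ - μ₀)/SE = (102.06 - 107)/2.1429 = -2.3053
Critical value: t_{0.005,48} = ±2.682
p-value ≈ 0.0255
Decision: fail to reject H₀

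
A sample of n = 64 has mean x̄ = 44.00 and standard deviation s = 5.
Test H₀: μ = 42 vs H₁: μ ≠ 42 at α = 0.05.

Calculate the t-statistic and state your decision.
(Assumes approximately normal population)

df = n - 1 = 63
SE = s/√n = 5/√64 = 0.6250
t = (x̄ - μ₀)/SE = (44.00 - 42)/0.6250 = 3.2000
Critical value: t_{0.025,63} = ±1.998
p-value ≈ 0.0022
Decision: reject H₀

Answer: t = 3.2000, reject H₀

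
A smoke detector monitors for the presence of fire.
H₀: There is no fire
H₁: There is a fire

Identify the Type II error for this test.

Answer: The alarm fails to sound when there actually is a fire

Derivation:
Type I error: rejecting H₀ when it is actually true (false positive).
Type II error: failing to reject H₀ when H₁ is actually true (false negative).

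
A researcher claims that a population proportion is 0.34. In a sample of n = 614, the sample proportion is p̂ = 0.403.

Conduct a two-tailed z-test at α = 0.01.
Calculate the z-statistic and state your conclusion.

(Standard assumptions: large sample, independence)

H₀: p = 0.34, H₁: p ≠ 0.34
Standard error: SE = √(p₀(1-p₀)/n) = √(0.34×0.66/614) = 0.019117
z-statistic: z = (p̂ - p₀)/SE = (0.403 - 0.34)/0.019117 = 3.2955
Critical value: z_0.005 = ±2.576
p-value = 0.0010
Decision: reject H₀ at α = 0.01

Answer: z = 3.2955, reject H₀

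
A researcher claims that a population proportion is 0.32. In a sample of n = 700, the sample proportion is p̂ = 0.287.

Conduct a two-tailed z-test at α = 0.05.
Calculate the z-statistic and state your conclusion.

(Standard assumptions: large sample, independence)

H₀: p = 0.32, H₁: p ≠ 0.32
Standard error: SE = √(p₀(1-p₀)/n) = √(0.32×0.68/700) = 0.017631
z-statistic: z = (p̂ - p₀)/SE = (0.287 - 0.32)/0.017631 = -1.8717
Critical value: z_0.025 = ±1.960
p-value = 0.0612
Decision: fail to reject H₀ at α = 0.05

Answer: z = -1.8717, fail to reject H₀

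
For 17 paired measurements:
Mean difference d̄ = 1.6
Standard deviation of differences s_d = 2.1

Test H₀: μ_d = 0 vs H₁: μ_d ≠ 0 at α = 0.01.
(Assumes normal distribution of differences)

Answer: t = 3.1416, reject H₀

Derivation:
df = n - 1 = 16
SE = s_d/√n = 2.1/√17 = 0.5093
t = d̄/SE = 1.6/0.5093 = 3.1416
Critical value: t_{0.005,16} = ±2.921
p-value ≈ 0.0063
Decision: reject H₀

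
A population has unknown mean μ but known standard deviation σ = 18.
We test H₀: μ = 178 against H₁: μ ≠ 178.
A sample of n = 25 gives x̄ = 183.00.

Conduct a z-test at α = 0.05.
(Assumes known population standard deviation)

Answer: z = 1.3889, fail to reject H₀

Derivation:
Standard error: SE = σ/√n = 18/√25 = 3.6000
z-statistic: z = (x̄ - μ₀)/SE = (183.00 - 178)/3.6000 = 1.3889
Critical value: ±1.960
p-value = 0.1649
Decision: fail to reject H₀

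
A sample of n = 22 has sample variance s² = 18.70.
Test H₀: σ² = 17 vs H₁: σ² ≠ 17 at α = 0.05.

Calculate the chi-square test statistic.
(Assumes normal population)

Answer: χ² = 23.1000, fail to reject H₀

Derivation:
df = n - 1 = 21
χ² = (n-1)s²/σ₀² = 21×18.70/17 = 23.1000
Critical values: χ²_{0.975,21} = 10.283, χ²_{0.025,21} = 35.479
Rejection region: χ² < 10.283 or χ² > 35.479
Decision: fail to reject H₀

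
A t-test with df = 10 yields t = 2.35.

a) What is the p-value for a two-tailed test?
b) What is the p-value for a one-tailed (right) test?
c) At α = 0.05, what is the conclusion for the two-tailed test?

Answer: a) 0.0406, b) 0.0203, c) reject H₀

Derivation:
Using t-distribution with df = 10:
a) Two-tailed: p = 2×P(T > 2.35) = 0.0406
b) One-tailed: p = P(T > 2.35) = 0.0203
c) 0.0406 < 0.05, reject H₀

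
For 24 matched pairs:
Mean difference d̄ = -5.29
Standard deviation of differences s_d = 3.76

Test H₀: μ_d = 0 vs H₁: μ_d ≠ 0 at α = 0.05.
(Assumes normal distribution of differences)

df = n - 1 = 23
SE = s_d/√n = 3.76/√24 = 0.7675
t = d̄/SE = -5.29/0.7675 = -6.8925
Critical value: t_{0.025,23} = ±2.069
p-value < 0.0001
Decision: reject H₀

Answer: t = -6.8925, reject H₀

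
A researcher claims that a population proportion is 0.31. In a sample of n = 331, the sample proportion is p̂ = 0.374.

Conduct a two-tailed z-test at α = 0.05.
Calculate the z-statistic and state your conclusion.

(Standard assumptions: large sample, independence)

H₀: p = 0.31, H₁: p ≠ 0.31
Standard error: SE = √(p₀(1-p₀)/n) = √(0.31×0.69/331) = 0.025421
z-statistic: z = (p̂ - p₀)/SE = (0.374 - 0.31)/0.025421 = 2.5176
Critical value: z_0.025 = ±1.960
p-value = 0.0118
Decision: reject H₀ at α = 0.05

Answer: z = 2.5176, reject H₀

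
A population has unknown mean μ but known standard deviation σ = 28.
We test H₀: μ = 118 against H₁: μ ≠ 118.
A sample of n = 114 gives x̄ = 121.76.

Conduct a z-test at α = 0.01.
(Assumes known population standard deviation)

Answer: z = 1.4338, fail to reject H₀

Derivation:
Standard error: SE = σ/√n = 28/√114 = 2.6224
z-statistic: z = (x̄ - μ₀)/SE = (121.76 - 118)/2.6224 = 1.4338
Critical value: ±2.576
p-value = 0.1516
Decision: fail to reject H₀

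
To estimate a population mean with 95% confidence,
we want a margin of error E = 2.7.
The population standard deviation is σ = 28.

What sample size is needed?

Answer: n = 414

Derivation:
z_0.025 = 1.960
n = (z×σ/E)² = (1.960×28/2.7)²
n = 413.1433
Round up: n = 414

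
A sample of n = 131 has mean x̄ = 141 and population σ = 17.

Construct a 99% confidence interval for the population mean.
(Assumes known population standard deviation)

Answer: (137.1739, 144.8261)

Derivation:
Confidence level: 99%, α = 0.01
z_0.005 = 2.576
SE = σ/√n = 17/√131 = 1.4853
Margin of error = 2.576 × 1.4853 = 3.8261
CI: x̄ ± margin = 141 ± 3.8261
CI: (137.1739, 144.8261)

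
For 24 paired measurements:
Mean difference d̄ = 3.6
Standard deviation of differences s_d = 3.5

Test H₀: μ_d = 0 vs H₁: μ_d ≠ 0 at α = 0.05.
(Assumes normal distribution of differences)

Answer: t = 5.0392, reject H₀

Derivation:
df = n - 1 = 23
SE = s_d/√n = 3.5/√24 = 0.7144
t = d̄/SE = 3.6/0.7144 = 5.0392
Critical value: t_{0.025,23} = ±2.069
p-value < 0.0001
Decision: reject H₀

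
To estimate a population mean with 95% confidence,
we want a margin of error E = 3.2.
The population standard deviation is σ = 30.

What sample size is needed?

Answer: n = 338

Derivation:
z_0.025 = 1.960
n = (z×σ/E)² = (1.960×30/3.2)²
n = 337.6406
Round up: n = 338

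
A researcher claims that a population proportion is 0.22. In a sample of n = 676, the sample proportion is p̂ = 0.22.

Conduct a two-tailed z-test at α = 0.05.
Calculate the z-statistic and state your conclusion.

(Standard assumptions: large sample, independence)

Answer: z = 0.0000, fail to reject H₀

Derivation:
H₀: p = 0.22, H₁: p ≠ 0.22
Standard error: SE = √(p₀(1-p₀)/n) = √(0.22×0.78/676) = 0.015933
z-statistic: z = (p̂ - p₀)/SE = (0.22 - 0.22)/0.015933 = 0.0000
Critical value: z_0.025 = ±1.960
p-value = 1.0000
Decision: fail to reject H₀ at α = 0.05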